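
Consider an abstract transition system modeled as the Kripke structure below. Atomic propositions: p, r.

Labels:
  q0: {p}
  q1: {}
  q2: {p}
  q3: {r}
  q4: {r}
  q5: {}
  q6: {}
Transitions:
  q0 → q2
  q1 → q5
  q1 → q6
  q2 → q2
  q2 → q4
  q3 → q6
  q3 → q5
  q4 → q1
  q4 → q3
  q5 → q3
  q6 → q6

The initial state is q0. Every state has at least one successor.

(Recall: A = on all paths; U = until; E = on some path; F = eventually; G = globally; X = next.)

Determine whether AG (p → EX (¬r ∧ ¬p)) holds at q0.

States satisfying p → EX (¬r ∧ ¬p): {q1, q3, q4, q5, q6}.
States satisfying AG (p → EX (¬r ∧ ¬p)): {q1, q3, q4, q5, q6}.
q0 is reachable from q0 and violates p → EX (¬r ∧ ¬p), so AG fails at q0.
q0 ∉ Sat(AG (p → EX (¬r ∧ ¬p))).

Does not hold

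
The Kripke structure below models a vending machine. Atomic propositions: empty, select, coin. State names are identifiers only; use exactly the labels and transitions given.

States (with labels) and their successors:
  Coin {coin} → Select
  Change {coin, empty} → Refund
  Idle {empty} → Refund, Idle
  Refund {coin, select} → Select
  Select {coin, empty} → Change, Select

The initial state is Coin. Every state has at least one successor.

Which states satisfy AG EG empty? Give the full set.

States satisfying EG empty: {Idle, Select}.
States satisfying AG EG empty: ∅.

none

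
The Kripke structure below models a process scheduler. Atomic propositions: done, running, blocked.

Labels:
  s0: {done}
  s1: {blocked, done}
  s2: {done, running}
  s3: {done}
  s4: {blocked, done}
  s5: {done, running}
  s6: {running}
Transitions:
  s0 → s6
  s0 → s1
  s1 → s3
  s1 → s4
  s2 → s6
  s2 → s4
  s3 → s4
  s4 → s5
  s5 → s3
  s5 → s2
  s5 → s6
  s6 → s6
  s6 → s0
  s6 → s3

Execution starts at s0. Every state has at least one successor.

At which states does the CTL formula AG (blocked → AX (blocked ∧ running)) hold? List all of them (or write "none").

States satisfying blocked → AX (blocked ∧ running): {s0, s2, s3, s5, s6}.
States satisfying AG (blocked → AX (blocked ∧ running)): ∅.

none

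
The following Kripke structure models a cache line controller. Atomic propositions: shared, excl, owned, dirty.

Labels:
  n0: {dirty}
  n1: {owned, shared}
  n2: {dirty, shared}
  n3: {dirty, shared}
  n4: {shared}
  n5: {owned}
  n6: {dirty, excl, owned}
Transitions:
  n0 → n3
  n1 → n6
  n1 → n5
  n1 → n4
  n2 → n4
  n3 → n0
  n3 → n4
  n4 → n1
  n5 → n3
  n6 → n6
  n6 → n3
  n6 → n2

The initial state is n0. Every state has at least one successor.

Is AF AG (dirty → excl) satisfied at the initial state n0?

States satisfying AG (dirty → excl): ∅.
States satisfying AF AG (dirty → excl): ∅.
There is a path from n0 along which AG (dirty → excl) never holds.
n0 ∉ Sat(AF AG (dirty → excl)).

No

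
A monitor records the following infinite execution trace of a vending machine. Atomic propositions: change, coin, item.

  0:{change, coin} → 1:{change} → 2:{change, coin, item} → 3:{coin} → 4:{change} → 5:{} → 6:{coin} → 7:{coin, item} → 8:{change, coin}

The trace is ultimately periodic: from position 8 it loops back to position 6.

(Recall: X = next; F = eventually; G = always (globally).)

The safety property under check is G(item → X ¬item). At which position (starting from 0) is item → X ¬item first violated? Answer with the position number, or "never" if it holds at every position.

never

item → X ¬item holds at every position 0..8, and those are all the positions the trace ever visits, so the invariant G(item → X ¬item) is never violated.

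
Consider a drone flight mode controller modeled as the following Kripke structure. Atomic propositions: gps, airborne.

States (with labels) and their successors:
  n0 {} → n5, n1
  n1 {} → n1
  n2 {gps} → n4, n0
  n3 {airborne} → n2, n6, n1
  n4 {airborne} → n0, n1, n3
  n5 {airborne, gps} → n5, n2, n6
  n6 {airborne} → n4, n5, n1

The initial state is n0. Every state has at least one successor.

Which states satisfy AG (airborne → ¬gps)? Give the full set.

States satisfying airborne → ¬gps: {n0, n1, n2, n3, n4, n6}.
States satisfying AG (airborne → ¬gps): {n1}.

{n1}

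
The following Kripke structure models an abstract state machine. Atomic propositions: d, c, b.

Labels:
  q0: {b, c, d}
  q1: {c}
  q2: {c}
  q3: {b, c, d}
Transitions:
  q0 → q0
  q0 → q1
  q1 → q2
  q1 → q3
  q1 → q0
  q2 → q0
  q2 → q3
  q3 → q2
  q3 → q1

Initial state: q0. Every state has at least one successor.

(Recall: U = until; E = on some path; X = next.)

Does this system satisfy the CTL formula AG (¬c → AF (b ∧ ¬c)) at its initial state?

States satisfying ¬c → AF (b ∧ ¬c): {q0, q1, q2, q3}.
States satisfying AG (¬c → AF (b ∧ ¬c)): {q0, q1, q2, q3}.
Every state reachable from q0 satisfies ¬c → AF (b ∧ ¬c).
q0 ∈ Sat(AG (¬c → AF (b ∧ ¬c))).

Holds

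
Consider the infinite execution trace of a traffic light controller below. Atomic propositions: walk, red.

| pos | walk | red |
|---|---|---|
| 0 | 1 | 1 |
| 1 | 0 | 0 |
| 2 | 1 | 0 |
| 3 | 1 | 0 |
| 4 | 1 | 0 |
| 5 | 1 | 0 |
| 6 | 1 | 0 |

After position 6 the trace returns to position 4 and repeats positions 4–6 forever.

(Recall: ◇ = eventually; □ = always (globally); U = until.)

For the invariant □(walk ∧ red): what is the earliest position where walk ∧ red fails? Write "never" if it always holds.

1

Check walk ∧ red at each position in order: 0 ✓.
At position 1 the labels are {}, so walk ∧ red is false there. This is the first violation.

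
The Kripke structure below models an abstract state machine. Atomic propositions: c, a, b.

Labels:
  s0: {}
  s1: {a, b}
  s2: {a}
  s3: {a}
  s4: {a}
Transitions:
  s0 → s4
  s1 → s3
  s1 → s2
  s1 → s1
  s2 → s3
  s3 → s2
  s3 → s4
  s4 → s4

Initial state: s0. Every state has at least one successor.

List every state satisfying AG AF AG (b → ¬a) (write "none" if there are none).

States satisfying AF AG (b → ¬a): {s0, s2, s3, s4}.
States satisfying AG AF AG (b → ¬a): {s0, s2, s3, s4}.

{s0, s2, s3, s4}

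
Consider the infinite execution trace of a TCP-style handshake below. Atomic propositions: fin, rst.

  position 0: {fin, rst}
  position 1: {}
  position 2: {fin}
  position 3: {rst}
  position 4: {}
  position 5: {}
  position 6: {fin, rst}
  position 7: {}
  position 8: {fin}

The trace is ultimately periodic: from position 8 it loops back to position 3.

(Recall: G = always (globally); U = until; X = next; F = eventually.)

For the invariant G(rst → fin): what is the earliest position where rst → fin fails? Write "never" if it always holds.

Check rst → fin at each position in order: 0 ✓, 1 ✓, 2 ✓.
At position 3 the labels are {rst}, so rst → fin is false there. This is the first violation.

3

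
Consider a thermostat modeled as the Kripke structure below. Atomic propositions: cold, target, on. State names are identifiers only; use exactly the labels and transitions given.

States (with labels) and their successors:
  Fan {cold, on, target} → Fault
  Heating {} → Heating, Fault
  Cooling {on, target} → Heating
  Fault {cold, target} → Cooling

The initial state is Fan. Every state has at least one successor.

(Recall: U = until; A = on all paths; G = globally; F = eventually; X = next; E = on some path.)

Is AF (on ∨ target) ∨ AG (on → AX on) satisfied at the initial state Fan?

Holds

States satisfying on ∨ target: {Fan, Cooling, Fault}.
States satisfying AF (on ∨ target): {Fan, Cooling, Fault}.
States satisfying on → AX on: {Heating, Fault}.
States satisfying AG (on → AX on): ∅.
States satisfying AF (on ∨ target) ∨ AG (on → AX on): {Fan, Cooling, Fault}.
Fan ∈ Sat(AF (on ∨ target) ∨ AG (on → AX on)).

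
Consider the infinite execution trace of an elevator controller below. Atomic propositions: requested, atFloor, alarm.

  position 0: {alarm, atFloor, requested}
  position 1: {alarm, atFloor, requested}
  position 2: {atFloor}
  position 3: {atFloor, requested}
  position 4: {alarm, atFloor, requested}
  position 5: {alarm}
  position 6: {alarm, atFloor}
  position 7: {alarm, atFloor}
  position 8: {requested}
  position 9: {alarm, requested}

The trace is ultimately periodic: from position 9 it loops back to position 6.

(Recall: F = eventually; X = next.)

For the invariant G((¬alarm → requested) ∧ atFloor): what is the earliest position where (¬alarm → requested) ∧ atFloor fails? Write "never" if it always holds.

2

Check (¬alarm → requested) ∧ atFloor at each position in order: 0 ✓, 1 ✓.
At position 2 the labels are {atFloor}, so (¬alarm → requested) ∧ atFloor is false there. This is the first violation.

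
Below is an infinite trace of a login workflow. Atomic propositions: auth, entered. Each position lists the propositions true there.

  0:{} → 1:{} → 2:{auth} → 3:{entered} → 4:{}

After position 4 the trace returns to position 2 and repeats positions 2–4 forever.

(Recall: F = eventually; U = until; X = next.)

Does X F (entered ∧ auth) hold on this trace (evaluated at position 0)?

The position after 0 is 1; F (entered ∧ auth) is false there.

No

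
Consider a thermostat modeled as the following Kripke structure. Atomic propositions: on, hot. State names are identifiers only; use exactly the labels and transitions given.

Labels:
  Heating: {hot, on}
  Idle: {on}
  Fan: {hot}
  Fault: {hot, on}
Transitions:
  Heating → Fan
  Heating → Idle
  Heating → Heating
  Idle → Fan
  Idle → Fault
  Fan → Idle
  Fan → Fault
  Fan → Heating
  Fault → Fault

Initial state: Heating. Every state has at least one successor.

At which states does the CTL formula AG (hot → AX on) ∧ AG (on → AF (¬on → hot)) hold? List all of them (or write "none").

States satisfying hot → AX on: {Idle, Fan, Fault}.
States satisfying AG (hot → AX on): {Fault}.
States satisfying on → AF (¬on → hot): {Heating, Idle, Fan, Fault}.
States satisfying AG (on → AF (¬on → hot)): {Heating, Idle, Fan, Fault}.
States satisfying AG (hot → AX on) ∧ AG (on → AF (¬on → hot)): {Fault}.

{Fault}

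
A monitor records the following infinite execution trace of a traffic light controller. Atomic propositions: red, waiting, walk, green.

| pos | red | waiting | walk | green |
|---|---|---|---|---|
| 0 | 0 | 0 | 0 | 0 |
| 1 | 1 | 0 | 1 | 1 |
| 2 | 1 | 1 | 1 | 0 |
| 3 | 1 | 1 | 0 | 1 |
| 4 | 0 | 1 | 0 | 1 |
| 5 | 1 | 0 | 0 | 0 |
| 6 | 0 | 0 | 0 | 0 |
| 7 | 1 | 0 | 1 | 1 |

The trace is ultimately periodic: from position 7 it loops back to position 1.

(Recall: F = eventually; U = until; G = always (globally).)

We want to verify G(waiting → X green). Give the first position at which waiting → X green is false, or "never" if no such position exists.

4

Check waiting → X green at each position in order: 0 ✓, 1 ✓, 2 ✓, 3 ✓.
At position 4 the labels are {green, waiting} and the next position 5 has {red}, so waiting → X green is false there. This is the first violation.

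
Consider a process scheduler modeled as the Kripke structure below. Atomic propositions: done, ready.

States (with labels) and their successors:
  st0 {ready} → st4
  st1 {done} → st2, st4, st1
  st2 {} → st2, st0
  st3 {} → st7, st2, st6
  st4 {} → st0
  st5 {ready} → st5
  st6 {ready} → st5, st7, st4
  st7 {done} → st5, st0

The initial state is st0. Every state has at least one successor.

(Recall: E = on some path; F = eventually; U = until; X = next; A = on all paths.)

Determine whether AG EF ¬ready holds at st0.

States satisfying EF ¬ready: {st0, st1, st2, st3, st4, st6, st7}.
States satisfying AG EF ¬ready: {st0, st1, st2, st4}.
Every state reachable from st0 satisfies EF ¬ready.
st0 ∈ Sat(AG EF ¬ready).

Holds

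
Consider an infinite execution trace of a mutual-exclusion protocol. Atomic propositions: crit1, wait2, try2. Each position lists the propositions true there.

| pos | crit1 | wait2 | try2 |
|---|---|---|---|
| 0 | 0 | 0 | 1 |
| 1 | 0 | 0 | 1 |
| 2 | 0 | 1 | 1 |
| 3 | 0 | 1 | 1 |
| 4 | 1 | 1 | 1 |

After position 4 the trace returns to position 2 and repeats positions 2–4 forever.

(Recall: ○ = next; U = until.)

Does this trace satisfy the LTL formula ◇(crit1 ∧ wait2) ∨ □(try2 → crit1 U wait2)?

Yes

crit1 ∧ wait2 holds at position 4, which is reachable from 0, so ◇(crit1 ∧ wait2) holds.
try2 → crit1 U wait2 must hold at every position from 0 onward. It fails at position 0, so □(try2 → crit1 U wait2) is false.
Positions where try2 holds: 0, 1, 2, 3, 4.
Check crit1 U wait2 at each: 0→fails, 1→fails, 2→ok, 3→ok, 4→ok.
At position 0: ◇(crit1 ∧ wait2) is true; □(try2 → crit1 U wait2) is false; so ◇(crit1 ∧ wait2) ∨ □(try2 → crit1 U wait2) is true.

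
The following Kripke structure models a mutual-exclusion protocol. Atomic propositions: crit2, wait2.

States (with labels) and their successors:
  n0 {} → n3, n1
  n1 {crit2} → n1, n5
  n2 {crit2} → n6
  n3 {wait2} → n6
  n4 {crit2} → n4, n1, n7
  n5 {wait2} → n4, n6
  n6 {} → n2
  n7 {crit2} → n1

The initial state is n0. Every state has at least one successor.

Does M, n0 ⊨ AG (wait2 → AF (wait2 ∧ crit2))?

States satisfying wait2 → AF (wait2 ∧ crit2): {n0, n1, n2, n4, n6, n7}.
States satisfying AG (wait2 → AF (wait2 ∧ crit2)): {n2, n6}.
n3 is reachable from n0 and violates wait2 → AF (wait2 ∧ crit2), so AG fails at n0.
n0 ∉ Sat(AG (wait2 → AF (wait2 ∧ crit2))).

Violated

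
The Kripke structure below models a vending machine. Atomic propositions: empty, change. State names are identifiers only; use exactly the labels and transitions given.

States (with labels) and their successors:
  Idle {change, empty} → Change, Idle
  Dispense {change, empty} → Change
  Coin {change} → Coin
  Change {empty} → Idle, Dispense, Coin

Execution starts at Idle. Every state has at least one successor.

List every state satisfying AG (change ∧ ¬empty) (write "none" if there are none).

States satisfying change ∧ ¬empty: {Coin}.
States satisfying AG (change ∧ ¬empty): {Coin}.

{Coin}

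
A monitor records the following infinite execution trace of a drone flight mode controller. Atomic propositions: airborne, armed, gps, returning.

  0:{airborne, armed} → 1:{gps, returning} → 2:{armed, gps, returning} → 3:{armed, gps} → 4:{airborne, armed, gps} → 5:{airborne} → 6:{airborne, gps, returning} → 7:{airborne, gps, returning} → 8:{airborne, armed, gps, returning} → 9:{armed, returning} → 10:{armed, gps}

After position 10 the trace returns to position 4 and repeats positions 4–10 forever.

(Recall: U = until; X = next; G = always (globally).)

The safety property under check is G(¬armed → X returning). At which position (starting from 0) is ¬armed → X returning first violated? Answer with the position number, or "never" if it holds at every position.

never

¬armed → X returning holds at every position 0..10, and those are all the positions the trace ever visits, so the invariant G(¬armed → X returning) is never violated.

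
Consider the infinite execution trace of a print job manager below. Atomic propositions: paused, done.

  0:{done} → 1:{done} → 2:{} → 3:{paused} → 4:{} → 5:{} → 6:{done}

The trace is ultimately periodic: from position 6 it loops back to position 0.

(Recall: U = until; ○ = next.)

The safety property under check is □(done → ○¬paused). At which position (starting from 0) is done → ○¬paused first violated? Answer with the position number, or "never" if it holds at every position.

never

done → ○¬paused holds at every position 0..6, and those are all the positions the trace ever visits, so the invariant □(done → ○¬paused) is never violated.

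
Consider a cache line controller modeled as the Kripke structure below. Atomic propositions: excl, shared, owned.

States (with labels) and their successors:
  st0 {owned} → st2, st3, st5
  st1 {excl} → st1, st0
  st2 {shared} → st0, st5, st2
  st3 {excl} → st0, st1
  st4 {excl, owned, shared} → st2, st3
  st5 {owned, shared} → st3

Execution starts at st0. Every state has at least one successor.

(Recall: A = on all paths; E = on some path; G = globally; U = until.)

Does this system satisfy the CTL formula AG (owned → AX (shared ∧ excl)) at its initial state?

States satisfying owned → AX (shared ∧ excl): {st1, st2, st3}.
States satisfying AG (owned → AX (shared ∧ excl)): ∅.
st0 is reachable from st0 and violates owned → AX (shared ∧ excl), so AG fails at st0.
st0 ∉ Sat(AG (owned → AX (shared ∧ excl))).

Does not hold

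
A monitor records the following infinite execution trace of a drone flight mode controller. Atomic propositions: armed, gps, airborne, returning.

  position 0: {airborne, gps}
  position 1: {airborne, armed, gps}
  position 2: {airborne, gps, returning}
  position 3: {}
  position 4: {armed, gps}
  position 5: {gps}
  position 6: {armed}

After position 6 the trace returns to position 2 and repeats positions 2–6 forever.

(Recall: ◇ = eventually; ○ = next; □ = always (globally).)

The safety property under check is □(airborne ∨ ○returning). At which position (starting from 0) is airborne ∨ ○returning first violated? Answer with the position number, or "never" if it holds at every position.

3

Check airborne ∨ ○returning at each position in order: 0 ✓, 1 ✓, 2 ✓.
At position 3 the labels are {} and the next position 4 has {armed, gps}, so airborne ∨ ○returning is false there. This is the first violation.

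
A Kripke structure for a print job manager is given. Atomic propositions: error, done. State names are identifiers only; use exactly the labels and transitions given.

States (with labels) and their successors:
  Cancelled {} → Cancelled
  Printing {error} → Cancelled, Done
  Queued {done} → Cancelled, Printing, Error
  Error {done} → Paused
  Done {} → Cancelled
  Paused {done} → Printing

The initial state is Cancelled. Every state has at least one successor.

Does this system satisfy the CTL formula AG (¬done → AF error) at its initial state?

States satisfying ¬done → AF error: {Printing, Queued, Error, Paused}.
States satisfying AG (¬done → AF error): ∅.
Cancelled is reachable from Cancelled and violates ¬done → AF error, so AG fails at Cancelled.
Cancelled ∉ Sat(AG (¬done → AF error)).

No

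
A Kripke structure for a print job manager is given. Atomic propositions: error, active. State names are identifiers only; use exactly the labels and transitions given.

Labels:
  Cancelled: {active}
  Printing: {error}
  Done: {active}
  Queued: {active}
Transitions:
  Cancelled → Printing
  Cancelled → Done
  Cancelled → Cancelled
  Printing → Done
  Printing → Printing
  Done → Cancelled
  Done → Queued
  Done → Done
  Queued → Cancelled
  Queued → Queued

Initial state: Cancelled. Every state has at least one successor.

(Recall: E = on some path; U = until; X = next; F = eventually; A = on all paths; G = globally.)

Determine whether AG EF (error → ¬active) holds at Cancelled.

States satisfying EF (error → ¬active): {Cancelled, Printing, Done, Queued}.
States satisfying AG EF (error → ¬active): {Cancelled, Printing, Done, Queued}.
Every state reachable from Cancelled satisfies EF (error → ¬active).
Cancelled ∈ Sat(AG EF (error → ¬active)).

Satisfied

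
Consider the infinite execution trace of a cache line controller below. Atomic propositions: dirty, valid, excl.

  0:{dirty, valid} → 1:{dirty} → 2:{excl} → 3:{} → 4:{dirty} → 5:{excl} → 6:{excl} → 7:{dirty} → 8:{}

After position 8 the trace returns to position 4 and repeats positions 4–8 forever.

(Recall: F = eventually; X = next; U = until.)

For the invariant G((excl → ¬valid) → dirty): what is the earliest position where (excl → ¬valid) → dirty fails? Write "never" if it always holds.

Check (excl → ¬valid) → dirty at each position in order: 0 ✓, 1 ✓.
At position 2 the labels are {excl}, so (excl → ¬valid) → dirty is false there. This is the first violation.

2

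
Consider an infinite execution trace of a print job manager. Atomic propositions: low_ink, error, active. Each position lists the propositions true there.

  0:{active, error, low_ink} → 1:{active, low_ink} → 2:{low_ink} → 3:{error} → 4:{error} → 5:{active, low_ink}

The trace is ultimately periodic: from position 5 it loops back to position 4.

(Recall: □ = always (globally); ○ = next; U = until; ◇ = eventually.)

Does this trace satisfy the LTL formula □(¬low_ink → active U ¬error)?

¬low_ink → active U ¬error must hold at every position from 0 onward. It fails at position 3, so □(¬low_ink → active U ¬error) is false.
Positions where ¬low_ink holds: 3, 4.
Check active U ¬error at each: 3→fails, 4→fails.

Violated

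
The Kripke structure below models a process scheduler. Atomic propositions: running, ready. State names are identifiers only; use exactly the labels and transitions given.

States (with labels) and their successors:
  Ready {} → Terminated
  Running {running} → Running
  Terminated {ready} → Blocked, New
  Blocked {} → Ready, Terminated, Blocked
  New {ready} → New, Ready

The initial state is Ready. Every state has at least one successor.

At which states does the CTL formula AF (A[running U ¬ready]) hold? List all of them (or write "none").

{Ready, Running, Blocked}

States satisfying A[running U ¬ready]: {Ready, Running, Blocked}.
States satisfying AF (A[running U ¬ready]): {Ready, Running, Blocked}.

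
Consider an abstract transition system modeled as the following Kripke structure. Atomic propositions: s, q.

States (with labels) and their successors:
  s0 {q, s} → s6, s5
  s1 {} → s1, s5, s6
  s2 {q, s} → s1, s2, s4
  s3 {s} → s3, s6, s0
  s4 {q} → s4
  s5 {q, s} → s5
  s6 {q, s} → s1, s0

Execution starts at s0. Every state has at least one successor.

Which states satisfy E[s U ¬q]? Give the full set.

{s0, s1, s2, s3, s6}

States satisfying s: {s0, s2, s3, s5, s6}.
States satisfying ¬q: {s1, s3}.
States satisfying E[s U ¬q]: {s0, s1, s2, s3, s6}.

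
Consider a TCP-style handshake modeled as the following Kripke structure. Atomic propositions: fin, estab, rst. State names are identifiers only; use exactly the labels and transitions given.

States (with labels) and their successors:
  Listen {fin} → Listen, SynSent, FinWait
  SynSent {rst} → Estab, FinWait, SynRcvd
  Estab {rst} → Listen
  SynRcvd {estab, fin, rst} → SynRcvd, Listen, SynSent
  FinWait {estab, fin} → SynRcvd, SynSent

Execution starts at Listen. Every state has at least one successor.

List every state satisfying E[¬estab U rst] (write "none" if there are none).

States satisfying ¬estab: {Listen, SynSent, Estab}.
States satisfying rst: {SynSent, Estab, SynRcvd}.
States satisfying E[¬estab U rst]: {Listen, SynSent, Estab, SynRcvd}.

{Listen, SynSent, Estab, SynRcvd}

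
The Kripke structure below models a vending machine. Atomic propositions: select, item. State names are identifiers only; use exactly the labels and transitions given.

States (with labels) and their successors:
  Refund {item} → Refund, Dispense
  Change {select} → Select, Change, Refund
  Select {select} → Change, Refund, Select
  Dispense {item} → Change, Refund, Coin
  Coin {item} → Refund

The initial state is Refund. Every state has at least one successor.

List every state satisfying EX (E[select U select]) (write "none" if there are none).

States satisfying E[select U select]: {Change, Select}.
States satisfying EX (E[select U select]): {Change, Select, Dispense}.

{Change, Select, Dispense}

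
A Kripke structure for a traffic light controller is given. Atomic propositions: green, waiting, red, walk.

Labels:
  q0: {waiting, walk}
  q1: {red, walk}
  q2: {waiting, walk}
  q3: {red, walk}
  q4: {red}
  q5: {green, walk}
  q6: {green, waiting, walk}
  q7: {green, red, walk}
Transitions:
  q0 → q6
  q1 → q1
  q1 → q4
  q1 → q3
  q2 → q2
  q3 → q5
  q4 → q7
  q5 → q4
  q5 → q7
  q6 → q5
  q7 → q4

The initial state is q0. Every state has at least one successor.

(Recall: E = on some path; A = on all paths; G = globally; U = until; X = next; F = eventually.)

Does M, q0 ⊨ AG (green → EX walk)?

States satisfying green → EX walk: {q0, q1, q2, q3, q4, q5, q6}.
States satisfying AG (green → EX walk): {q2}.
q7 is reachable from q0 and violates green → EX walk, so AG fails at q0.
q0 ∉ Sat(AG (green → EX walk)).

Violated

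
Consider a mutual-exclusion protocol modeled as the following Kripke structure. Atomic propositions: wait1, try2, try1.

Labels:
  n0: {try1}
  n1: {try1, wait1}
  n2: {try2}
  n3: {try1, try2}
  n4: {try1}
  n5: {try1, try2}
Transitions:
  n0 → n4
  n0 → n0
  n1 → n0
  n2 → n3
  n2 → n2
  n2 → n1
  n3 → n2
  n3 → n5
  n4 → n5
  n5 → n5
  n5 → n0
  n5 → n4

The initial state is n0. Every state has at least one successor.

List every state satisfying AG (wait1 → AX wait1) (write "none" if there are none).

States satisfying wait1 → AX wait1: {n0, n2, n3, n4, n5}.
States satisfying AG (wait1 → AX wait1): {n0, n4, n5}.

{n0, n4, n5}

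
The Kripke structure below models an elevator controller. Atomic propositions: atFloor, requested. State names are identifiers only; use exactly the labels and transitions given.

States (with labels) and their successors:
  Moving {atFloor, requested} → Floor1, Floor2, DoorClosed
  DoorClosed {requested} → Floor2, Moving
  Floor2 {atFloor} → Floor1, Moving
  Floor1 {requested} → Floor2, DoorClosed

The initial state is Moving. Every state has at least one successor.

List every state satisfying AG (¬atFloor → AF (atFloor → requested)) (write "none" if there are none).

States satisfying ¬atFloor → AF (atFloor → requested): {Moving, DoorClosed, Floor2, Floor1}.
States satisfying AG (¬atFloor → AF (atFloor → requested)): {Moving, DoorClosed, Floor2, Floor1}.

{Moving, DoorClosed, Floor2, Floor1}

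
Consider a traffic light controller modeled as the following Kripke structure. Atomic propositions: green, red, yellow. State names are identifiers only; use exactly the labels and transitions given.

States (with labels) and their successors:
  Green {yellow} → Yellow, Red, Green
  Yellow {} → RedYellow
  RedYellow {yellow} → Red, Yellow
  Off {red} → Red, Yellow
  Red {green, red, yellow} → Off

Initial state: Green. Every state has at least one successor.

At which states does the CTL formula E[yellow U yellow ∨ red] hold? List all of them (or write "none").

{Green, RedYellow, Off, Red}

States satisfying yellow: {Green, RedYellow, Red}.
States satisfying yellow ∨ red: {Green, RedYellow, Off, Red}.
States satisfying E[yellow U yellow ∨ red]: {Green, RedYellow, Off, Red}.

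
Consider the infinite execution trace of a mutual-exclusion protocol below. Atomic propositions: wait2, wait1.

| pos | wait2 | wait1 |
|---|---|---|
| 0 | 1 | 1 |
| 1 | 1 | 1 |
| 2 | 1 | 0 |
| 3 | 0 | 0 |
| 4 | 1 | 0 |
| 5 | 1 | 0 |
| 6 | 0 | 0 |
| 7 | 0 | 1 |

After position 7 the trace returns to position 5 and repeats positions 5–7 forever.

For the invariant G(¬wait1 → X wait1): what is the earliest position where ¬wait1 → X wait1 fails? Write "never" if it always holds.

2

Check ¬wait1 → X wait1 at each position in order: 0 ✓, 1 ✓.
At position 2 the labels are {wait2} and the next position 3 has {}, so ¬wait1 → X wait1 is false there. This is the first violation.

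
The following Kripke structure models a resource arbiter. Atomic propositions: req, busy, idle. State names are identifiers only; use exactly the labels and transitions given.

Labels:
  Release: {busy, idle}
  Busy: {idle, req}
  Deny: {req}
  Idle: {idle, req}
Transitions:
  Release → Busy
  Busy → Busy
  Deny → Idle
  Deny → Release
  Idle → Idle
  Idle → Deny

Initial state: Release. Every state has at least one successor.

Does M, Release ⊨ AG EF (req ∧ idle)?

Satisfied

States satisfying EF (req ∧ idle): {Release, Busy, Deny, Idle}.
States satisfying AG EF (req ∧ idle): {Release, Busy, Deny, Idle}.
Every state reachable from Release satisfies EF (req ∧ idle).
Release ∈ Sat(AG EF (req ∧ idle)).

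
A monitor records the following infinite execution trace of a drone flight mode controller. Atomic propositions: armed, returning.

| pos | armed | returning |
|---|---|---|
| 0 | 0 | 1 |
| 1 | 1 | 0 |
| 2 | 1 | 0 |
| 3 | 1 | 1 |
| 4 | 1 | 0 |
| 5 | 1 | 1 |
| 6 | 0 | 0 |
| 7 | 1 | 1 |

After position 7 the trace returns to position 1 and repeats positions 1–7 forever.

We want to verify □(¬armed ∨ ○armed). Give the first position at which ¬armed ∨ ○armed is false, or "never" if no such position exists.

Check ¬armed ∨ ○armed at each position in order: 0 ✓, 1 ✓, 2 ✓, 3 ✓, 4 ✓.
At position 5 the labels are {armed, returning} and the next position 6 has {}, so ¬armed ∨ ○armed is false there. This is the first violation.

5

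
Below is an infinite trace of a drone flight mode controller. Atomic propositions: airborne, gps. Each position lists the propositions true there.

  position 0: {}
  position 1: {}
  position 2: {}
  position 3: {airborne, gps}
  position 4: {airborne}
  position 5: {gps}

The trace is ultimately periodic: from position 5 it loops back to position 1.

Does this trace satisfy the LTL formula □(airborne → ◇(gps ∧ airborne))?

Holds

airborne → ◇(gps ∧ airborne) holds at every position 0..5, and those are all positions ever visited, so □(airborne → ◇(gps ∧ airborne)) holds.
Positions where airborne holds: 3, 4.
Check ◇(gps ∧ airborne) at each: 3→ok, 4→ok.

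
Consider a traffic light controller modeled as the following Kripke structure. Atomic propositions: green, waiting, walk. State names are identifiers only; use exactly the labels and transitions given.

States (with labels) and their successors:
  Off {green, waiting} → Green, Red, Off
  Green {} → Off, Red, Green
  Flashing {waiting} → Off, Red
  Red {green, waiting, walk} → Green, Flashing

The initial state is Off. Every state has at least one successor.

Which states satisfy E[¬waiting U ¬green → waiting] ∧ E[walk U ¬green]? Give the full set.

States satisfying ¬waiting: {Green}.
States satisfying ¬green → waiting: {Off, Flashing, Red}.
States satisfying E[¬waiting U ¬green → waiting]: {Off, Green, Flashing, Red}.
States satisfying walk: {Red}.
States satisfying ¬green: {Green, Flashing}.
States satisfying E[walk U ¬green]: {Green, Flashing, Red}.
States satisfying E[¬waiting U ¬green → waiting] ∧ E[walk U ¬green]: {Green, Flashing, Red}.

{Green, Flashing, Red}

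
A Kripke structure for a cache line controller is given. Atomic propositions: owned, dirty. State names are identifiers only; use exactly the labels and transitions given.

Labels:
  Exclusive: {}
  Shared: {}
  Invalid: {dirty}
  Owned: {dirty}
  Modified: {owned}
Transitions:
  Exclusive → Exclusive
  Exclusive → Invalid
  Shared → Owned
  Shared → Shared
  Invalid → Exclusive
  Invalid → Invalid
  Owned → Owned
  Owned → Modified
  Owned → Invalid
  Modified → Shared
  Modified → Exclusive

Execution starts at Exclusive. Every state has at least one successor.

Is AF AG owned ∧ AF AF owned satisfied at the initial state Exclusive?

States satisfying AG owned: ∅.
States satisfying AF AG owned: ∅.
States satisfying AF owned: {Modified}.
States satisfying AF AF owned: {Modified}.
States satisfying AF AG owned ∧ AF AF owned: ∅.
Exclusive ∉ Sat(AF AG owned ∧ AF AF owned).

No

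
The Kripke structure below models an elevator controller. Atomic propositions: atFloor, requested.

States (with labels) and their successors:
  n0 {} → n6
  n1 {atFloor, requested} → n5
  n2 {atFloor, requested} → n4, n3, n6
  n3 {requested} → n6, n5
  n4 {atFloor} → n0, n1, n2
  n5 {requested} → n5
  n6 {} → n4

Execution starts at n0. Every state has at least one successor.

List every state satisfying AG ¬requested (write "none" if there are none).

none

States satisfying ¬requested: {n0, n4, n6}.
States satisfying AG ¬requested: ∅.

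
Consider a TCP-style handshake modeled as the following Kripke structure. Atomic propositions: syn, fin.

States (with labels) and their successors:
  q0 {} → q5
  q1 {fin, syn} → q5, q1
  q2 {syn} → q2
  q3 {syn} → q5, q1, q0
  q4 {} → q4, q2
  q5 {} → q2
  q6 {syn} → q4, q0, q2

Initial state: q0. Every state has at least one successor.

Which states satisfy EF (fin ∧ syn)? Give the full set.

States satisfying fin ∧ syn: {q1}.
States satisfying EF (fin ∧ syn): {q1, q3}.

{q1, q3}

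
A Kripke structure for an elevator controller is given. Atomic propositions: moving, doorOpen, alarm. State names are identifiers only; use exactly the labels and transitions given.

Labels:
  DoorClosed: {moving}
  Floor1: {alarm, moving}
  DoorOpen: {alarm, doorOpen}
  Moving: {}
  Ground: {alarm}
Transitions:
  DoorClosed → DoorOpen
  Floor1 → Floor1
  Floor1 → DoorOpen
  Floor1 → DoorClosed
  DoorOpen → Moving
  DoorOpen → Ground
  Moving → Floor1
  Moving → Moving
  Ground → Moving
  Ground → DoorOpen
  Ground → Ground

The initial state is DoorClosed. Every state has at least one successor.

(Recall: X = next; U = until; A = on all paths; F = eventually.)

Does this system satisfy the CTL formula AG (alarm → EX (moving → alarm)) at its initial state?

Satisfied

States satisfying alarm → EX (moving → alarm): {DoorClosed, Floor1, DoorOpen, Moving, Ground}.
States satisfying AG (alarm → EX (moving → alarm)): {DoorClosed, Floor1, DoorOpen, Moving, Ground}.
Every state reachable from DoorClosed satisfies alarm → EX (moving → alarm).
DoorClosed ∈ Sat(AG (alarm → EX (moving → alarm))).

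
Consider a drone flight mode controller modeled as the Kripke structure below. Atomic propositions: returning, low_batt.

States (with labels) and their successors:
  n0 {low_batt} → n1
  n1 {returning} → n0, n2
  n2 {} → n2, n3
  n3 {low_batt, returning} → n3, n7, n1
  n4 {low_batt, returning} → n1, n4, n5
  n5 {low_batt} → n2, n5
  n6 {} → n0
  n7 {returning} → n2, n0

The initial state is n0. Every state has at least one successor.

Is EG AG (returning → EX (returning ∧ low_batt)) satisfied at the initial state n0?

States satisfying AG (returning → EX (returning ∧ low_batt)): ∅.
States satisfying EG AG (returning → EX (returning ∧ low_batt)): ∅.
No suitable path/successor from n0 witnesses the formula.
n0 ∉ Sat(EG AG (returning → EX (returning ∧ low_batt))).

Violated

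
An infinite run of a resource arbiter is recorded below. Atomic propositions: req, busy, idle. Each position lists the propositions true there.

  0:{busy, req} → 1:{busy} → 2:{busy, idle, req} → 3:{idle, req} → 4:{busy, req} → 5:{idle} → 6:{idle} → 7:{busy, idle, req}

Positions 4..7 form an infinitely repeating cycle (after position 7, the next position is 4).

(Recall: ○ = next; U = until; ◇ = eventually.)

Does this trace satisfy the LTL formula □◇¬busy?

Yes

◇¬busy holds at every position 0..7, and those are all positions ever visited, so □◇¬busy holds.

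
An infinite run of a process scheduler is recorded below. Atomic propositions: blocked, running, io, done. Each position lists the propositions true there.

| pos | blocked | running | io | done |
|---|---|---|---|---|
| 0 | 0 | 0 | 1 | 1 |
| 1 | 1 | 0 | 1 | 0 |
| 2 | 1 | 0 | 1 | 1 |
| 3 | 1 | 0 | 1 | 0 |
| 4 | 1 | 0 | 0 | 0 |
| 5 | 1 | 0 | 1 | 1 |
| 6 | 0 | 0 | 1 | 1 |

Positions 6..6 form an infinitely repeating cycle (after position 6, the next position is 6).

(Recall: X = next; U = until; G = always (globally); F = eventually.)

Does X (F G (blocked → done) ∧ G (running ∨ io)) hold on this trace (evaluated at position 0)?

Does not hold

The position after 0 is 1; F G (blocked → done) ∧ G (running ∨ io) is false there.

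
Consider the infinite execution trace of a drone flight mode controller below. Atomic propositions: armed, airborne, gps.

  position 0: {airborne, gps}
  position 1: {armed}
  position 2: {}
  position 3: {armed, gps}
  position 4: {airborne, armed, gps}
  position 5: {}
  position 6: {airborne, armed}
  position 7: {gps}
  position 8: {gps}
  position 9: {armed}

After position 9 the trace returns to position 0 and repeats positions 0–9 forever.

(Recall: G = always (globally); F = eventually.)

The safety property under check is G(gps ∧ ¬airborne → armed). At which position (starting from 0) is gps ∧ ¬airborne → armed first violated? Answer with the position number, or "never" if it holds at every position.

Check gps ∧ ¬airborne → armed at each position in order: 0 ✓, 1 ✓, 2 ✓, 3 ✓, 4 ✓, 5 ✓, 6 ✓.
At position 7 the labels are {gps}, so gps ∧ ¬airborne → armed is false there. This is the first violation.

7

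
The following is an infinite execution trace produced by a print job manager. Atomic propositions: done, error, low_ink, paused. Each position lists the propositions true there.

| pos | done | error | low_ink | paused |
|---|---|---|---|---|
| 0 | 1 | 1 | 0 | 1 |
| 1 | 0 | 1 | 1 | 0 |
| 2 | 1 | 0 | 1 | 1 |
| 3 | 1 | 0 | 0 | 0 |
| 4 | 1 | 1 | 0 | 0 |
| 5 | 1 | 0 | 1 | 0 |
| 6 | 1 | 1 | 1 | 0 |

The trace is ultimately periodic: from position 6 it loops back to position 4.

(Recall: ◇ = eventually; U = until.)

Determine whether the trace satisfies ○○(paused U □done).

Satisfied

The position after 0 is 1; ○(paused U □done) is true there.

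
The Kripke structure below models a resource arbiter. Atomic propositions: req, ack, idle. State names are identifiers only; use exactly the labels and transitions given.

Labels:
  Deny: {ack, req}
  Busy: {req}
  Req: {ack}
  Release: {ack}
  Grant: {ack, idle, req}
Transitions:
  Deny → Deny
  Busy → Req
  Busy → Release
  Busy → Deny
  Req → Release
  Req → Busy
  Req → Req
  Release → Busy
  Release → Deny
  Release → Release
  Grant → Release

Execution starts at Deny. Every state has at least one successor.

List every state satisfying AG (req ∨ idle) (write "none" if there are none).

States satisfying req ∨ idle: {Deny, Busy, Grant}.
States satisfying AG (req ∨ idle): {Deny}.

{Deny}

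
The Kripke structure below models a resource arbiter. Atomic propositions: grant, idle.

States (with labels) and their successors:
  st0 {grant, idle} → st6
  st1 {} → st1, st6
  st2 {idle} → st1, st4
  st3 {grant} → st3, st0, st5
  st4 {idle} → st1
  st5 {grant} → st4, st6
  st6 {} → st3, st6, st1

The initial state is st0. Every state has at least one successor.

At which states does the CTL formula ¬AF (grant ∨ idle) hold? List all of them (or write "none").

{st1, st6}

States satisfying grant ∨ idle: {st0, st2, st3, st4, st5}.
States satisfying AF (grant ∨ idle): {st0, st2, st3, st4, st5}.
States satisfying ¬AF (grant ∨ idle): {st1, st6}.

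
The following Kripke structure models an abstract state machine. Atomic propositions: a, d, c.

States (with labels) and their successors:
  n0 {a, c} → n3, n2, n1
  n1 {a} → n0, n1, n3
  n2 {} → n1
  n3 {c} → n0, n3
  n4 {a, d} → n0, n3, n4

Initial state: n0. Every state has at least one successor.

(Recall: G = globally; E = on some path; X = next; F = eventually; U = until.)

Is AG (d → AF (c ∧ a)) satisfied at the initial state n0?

States satisfying d → AF (c ∧ a): {n0, n1, n2, n3}.
States satisfying AG (d → AF (c ∧ a)): {n0, n1, n2, n3}.
Every state reachable from n0 satisfies d → AF (c ∧ a).
n0 ∈ Sat(AG (d → AF (c ∧ a))).

Holds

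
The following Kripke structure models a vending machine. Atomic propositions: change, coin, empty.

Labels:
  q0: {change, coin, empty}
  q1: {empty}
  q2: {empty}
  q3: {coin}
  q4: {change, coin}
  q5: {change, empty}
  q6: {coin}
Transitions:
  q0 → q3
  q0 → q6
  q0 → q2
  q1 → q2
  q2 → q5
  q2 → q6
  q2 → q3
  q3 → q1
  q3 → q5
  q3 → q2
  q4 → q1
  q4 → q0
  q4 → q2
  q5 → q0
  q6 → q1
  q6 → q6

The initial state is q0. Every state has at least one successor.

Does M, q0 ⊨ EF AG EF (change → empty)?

Yes

States satisfying AG EF (change → empty): {q0, q1, q2, q3, q4, q5, q6}.
States satisfying EF AG EF (change → empty): {q0, q1, q2, q3, q4, q5, q6}.
Some path from q0 reaches a state where AG EF (change → empty) holds.
q0 ∈ Sat(EF AG EF (change → empty)).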